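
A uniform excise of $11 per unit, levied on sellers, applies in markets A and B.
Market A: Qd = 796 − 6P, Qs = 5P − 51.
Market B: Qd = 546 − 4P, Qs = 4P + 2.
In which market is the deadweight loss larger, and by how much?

Market A: pre-tax P* = $77, Q* = 334; post-tax Q = 304; deadweight loss = $165.
Market B: pre-tax P* = $68, Q* = 274; post-tax Q = 252; deadweight loss = $121.
Difference: $165 vs $121 → market A is larger by $44.

Market A, by $44.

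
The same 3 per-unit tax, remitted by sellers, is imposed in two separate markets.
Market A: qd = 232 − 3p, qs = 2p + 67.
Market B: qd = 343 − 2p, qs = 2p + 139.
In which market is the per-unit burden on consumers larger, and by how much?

Market B, by 0.3.

Market A: pre-tax p* = 33, q* = 133; post-tax q = 129.4; per-unit burden on consumers = 1.2.
Market B: pre-tax p* = 51, q* = 241; post-tax q = 238; per-unit burden on consumers = 1.5.
Difference: 1.2 vs 1.5 → market B is larger by 0.3.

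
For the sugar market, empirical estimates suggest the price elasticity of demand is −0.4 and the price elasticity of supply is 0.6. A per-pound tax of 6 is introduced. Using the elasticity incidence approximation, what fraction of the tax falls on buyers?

Incidence ratio: buyers' share ≈ εs / (εs + |εd|) = 0.6 / (0.6 + 0.4) = 0.6.
Supply is the more elastic side, so buyers bear the larger share.

Buyers' share ≈ 0.6.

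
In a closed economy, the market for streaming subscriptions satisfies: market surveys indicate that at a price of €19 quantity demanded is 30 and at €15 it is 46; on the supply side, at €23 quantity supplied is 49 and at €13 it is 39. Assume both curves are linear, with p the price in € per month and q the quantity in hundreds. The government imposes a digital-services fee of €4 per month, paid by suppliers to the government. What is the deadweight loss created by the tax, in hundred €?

Demand slope: (46 − 30)/(15 − 19) = -4, so qd = 106 − 4p.
Supply slope: (39 − 49)/(13 − 23) = 1, so qs = p + 26.
Before the tax: set 106 − 4p = p + 26 → p* = €16, q* = 42.
With the tax collected from suppliers, supply shifts: qs = (p − 4) + 26.
New equilibrium: buyers pay €16.8, suppliers receive €12.8, q = 38.8. (Wedge: pb − ps = 4.)
Quantity falls by |ΔQ| = |42 − 38.8| = 3.2.
DWL = ½ · t · |ΔQ| = ½ · 4 · 3.2 = €6.4.

Deadweight loss = €6.4 hundred.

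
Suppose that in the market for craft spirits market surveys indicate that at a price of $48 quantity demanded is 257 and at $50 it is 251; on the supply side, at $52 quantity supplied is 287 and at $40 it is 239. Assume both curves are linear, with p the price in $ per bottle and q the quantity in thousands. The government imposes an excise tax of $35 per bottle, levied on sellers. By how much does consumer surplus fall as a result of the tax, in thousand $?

Consumer surplus falls by $4660 thousand.

Demand slope: (251 − 257)/(50 − 48) = -3, so qd = 401 − 3p.
Supply slope: (239 − 287)/(40 − 52) = 4, so qs = 4p + 79.
Before the tax: set 401 − 3p = 4p + 79 → p* = $46, q* = 263.
With the tax collected from sellers, supply shifts: qs = 4(p − 35) + 79.
Solving gives q = 203 with consumers paying $66 and sellers receiving $31 (the $35 wedge).
ΔCS is the trapezoid between Q = 203 and Q = 263 of height $20: ½ · (263 + 203) · 20 = $4660.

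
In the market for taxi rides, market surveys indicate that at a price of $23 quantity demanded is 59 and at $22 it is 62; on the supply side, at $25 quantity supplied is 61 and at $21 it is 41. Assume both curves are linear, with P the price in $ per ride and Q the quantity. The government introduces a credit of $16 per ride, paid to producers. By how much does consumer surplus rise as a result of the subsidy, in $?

Demand slope: (62 − 59)/(22 − 23) = -3, so Qd = 128 − 3P.
Supply slope: (41 − 61)/(21 − 25) = 5, so Qs = 5P − 64.
Before the subsidy: set 128 − 3P = 5P − 64 → P* = $24, Q* = 56.
With a per-unit subsidy paid to producers, each receives P + 16 per unit sold, so supply becomes Qs = 5(P + 16) − 64.
Solving gives Q = 86 with consumers paying $14 and producers receiving $30 (the $16 wedge).
ΔCS is the trapezoid between Q = 86 and Q = 56 of height $10: ½ · (56 + 86) · 10 = $710.

Consumer surplus rises by $710.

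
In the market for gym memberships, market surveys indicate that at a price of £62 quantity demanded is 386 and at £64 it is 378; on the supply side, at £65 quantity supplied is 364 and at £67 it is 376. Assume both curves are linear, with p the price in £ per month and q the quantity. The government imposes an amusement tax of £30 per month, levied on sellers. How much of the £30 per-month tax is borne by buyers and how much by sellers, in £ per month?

Buyers bear £18 per month; sellers bear £12 per month.

Demand slope: (378 − 386)/(64 − 62) = -4, so qd = 634 − 4p.
Supply slope: (376 − 364)/(67 − 65) = 6, so qs = 6p − 26.
Without the tax, 634 − 4p = 6p − 26 gives 10p = 660, so p* = £66 and q* = 370.
With the tax collected from sellers, supply shifts: qs = 6(p − 30) − 26.
New equilibrium: buyers pay £84, sellers receive £54, q = 298. (Wedge: pb − ps = 30.)
Burden on buyers: £18; on sellers: £12. (They sum to £30.)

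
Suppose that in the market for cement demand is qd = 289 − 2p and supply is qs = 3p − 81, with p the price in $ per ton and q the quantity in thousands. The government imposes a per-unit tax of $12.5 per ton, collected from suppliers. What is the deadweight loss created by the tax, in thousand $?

Before the tax: set 289 − 2p = 3p − 81 → p* = $74, q* = 141.
With the tax collected from suppliers, supply shifts: qs = 3(p − 12.5) − 81.
Solving gives q = 126 with buyers paying $81.5 and suppliers receiving $69 (the $12.5 wedge).
Quantity falls by |ΔQ| = |141 − 126| = 15.
DWL = ½ · t · |ΔQ| = ½ · 12.5 · 15 = $93.75.

Deadweight loss = $93.75 thousand.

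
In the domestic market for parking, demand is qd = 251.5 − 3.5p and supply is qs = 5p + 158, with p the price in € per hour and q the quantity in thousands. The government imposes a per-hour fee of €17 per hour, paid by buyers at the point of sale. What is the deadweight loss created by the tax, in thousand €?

Before the tax: set 251.5 − 3.5p = 5p + 158 → p* = €11, q* = 213.
With the tax collected from buyers, demand (in seller-price terms) shifts: qd = 251.5 − 3.5(p + 17).
Solving gives q = 178 with buyers paying €21 and suppliers receiving €4 (the €17 wedge).
Quantity falls by |ΔQ| = |213 − 178| = 35.
DWL = ½ · t · |ΔQ| = ½ · 17 · 35 = €297.5.

Deadweight loss = €297.5 thousand.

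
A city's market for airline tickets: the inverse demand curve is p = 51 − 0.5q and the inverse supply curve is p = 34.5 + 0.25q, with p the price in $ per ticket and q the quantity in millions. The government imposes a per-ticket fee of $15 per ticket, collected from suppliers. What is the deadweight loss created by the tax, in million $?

Deadweight loss = $150 million.

Inverting to q(p) form: qd = 102 − 2p; qs = 4p − 138.
Without the tax, 102 − 2p = 4p − 138 gives 6p = 240, so p* = $40 and q* = 22.
With the tax collected from suppliers, supply shifts: qs = 4(p − 15) − 138.
New equilibrium: consumers pay $50, suppliers receive $35, q = 2. (Wedge: pb − ps = 15.)
Quantity falls by |ΔQ| = |22 − 2| = 20.
DWL = ½ · t · |ΔQ| = ½ · 15 · 20 = $150.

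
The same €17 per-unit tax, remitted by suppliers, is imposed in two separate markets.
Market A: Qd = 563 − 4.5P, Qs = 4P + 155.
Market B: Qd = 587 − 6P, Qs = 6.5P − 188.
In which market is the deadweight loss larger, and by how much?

Market B, by €144.84.

Market A: pre-tax P* = €48, Q* = 347; post-tax Q = 311; deadweight loss = €306.
Market B: pre-tax P* = €62, Q* = 215; post-tax Q = 161.96; deadweight loss = €450.84.
Difference: €306 vs €450.84 → market B is larger by €144.84.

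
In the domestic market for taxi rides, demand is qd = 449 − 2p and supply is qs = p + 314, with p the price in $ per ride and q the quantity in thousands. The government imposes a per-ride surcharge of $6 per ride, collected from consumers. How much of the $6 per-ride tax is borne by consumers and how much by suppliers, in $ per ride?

Before the tax: set 449 − 2p = p + 314 → p* = $45, q* = 359.
With the tax collected from consumers, demand (in seller-price terms) shifts: qd = 449 − 2(p + 6).
New equilibrium: consumers pay $47, suppliers receive $41, q = 355. (Wedge: pb − ps = 6.)
Burden on consumers: $2; on suppliers: $4. (They sum to $6.)

Consumers bear $2 per ride; suppliers bear $4 per ride.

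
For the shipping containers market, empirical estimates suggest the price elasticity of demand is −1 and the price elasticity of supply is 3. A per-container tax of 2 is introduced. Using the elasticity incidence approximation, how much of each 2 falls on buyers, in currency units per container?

Buyers bear ≈ 1.5 per container.

Incidence ratio: buyers' share ≈ εs / (εs + |εd|) = 3 / (3 + 1) = 0.75.
So buyers bear ≈ 0.75 × 2 = 1.5; sellers bear 0.5.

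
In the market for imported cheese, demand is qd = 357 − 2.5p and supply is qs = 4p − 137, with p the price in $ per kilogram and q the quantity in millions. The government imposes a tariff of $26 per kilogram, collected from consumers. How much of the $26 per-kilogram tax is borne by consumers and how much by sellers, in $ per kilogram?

Without the tax, 357 − 2.5p = 4p − 137 gives 6.5p = 494, so p* = $76 and q* = 167.
With the tax collected from consumers, demand (in seller-price terms) shifts: qd = 357 − 2.5(p + 26).
Solving gives q = 127 with consumers paying $92 and sellers receiving $66 (the $26 wedge).
Burden on consumers: $16; on sellers: $10. (They sum to $26.)

Consumers bear $16 per kilogram; sellers bear $10 per kilogram.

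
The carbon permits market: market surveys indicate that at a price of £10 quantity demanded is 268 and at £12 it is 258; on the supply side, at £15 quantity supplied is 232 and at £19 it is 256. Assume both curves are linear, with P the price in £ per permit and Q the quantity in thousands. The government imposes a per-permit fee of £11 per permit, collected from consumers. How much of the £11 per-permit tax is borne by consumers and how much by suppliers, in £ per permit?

Consumers bear £6 per permit; suppliers bear £5 per permit.

Demand slope: (258 − 268)/(12 − 10) = -5, so Qd = 318 − 5P.
Supply slope: (256 − 232)/(19 − 15) = 6, so Qs = 6P + 142.
Without the tax, 318 − 5P = 6P + 142 gives 11P = 176, so P* = £16 and Q* = 238.
With the tax collected from consumers, demand (in seller-price terms) shifts: Qd = 318 − 5(P + 11).
New equilibrium: consumers pay £22, suppliers receive £11, Q = 208. (Wedge: Pb − Ps = 11.)
Burden on consumers: £6; on suppliers: £5. (They sum to £11.)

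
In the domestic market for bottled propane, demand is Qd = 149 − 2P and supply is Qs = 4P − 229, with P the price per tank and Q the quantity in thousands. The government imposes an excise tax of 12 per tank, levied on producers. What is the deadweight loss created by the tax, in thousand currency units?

Without the tax, 149 − 2P = 4P − 229 gives 6P = 378, so P* = 63 and Q* = 23.
With the tax collected from producers, supply shifts: Qs = 4(P − 12) − 229.
Solving gives Q = 7 with consumers paying 71 and producers receiving 59 (the 12 wedge).
Quantity falls by |ΔQ| = |23 − 7| = 16.
DWL = ½ · t · |ΔQ| = ½ · 12 · 16 = 96.

Deadweight loss = 96 thousand.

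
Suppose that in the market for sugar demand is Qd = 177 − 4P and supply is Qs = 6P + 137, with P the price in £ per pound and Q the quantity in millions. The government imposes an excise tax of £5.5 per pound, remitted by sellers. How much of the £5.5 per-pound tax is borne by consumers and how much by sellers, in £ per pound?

Before the tax: set 177 − 4P = 6P + 137 → P* = £4, Q* = 161.
With the tax collected from sellers, supply shifts: Qs = 6(P − 5.5) + 137.
New equilibrium: consumers pay £7.3, sellers receive £1.8, Q = 147.8. (Wedge: Pb − Ps = 5.5.)
Burden on consumers: £3.3; on sellers: £2.2. (They sum to £5.5.)

Consumers bear £3.3 per pound; sellers bear £2.2 per pound.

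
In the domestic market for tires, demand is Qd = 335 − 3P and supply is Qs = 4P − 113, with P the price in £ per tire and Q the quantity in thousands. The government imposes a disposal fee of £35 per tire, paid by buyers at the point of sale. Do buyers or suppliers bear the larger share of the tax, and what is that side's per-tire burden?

Buyers bear the larger share: £20 per tire.

Before the tax: set 335 − 3P = 4P − 113 → P* = £64, Q* = 143.
With the tax collected from buyers, demand (in seller-price terms) shifts: Qd = 335 − 3(P + 35).
Solving gives Q = 83 with buyers paying £84 and suppliers receiving £49 (the £35 wedge).
Per-tire burden: buyers £20, suppliers £15.
Buyers take the larger share because demand is less price-elastic here (demand slope 3 vs supply slope 4).
The less price-elastic side of the market bears the larger share of a per-unit tax.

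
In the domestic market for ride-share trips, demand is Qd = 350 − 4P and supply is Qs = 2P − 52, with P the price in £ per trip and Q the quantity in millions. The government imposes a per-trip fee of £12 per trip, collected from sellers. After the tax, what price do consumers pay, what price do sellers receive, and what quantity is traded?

Before the tax: set 350 − 4P = 2P − 52 → P* = £67, Q* = 82.
With the tax collected from sellers, supply shifts: Qs = 2(P − 12) − 52.
Solving gives Q = 66 with consumers paying £71 and sellers receiving £59 (the £12 wedge).

Consumers pay £71; sellers receive £59; quantity = 66.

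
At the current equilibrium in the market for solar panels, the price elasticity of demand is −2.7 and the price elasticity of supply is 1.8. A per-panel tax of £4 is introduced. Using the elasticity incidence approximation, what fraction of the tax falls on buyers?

Incidence ratio: buyers' share ≈ εs / (εs + |εd|) = 1.8 / (1.8 + 2.7) = 0.4.
Supply is the less elastic side, so buyers bear the smaller share.

Buyers' share ≈ 0.4.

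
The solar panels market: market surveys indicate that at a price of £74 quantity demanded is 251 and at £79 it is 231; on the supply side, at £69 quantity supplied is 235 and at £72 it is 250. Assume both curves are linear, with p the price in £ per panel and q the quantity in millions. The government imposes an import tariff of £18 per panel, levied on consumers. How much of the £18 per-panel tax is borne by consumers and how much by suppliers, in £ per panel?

Demand slope: (231 − 251)/(79 − 74) = -4, so qd = 547 − 4p.
Supply slope: (250 − 235)/(72 − 69) = 5, so qs = 5p − 110.
Before the tax: set 547 − 4p = 5p − 110 → p* = £73, q* = 255.
With the tax collected from consumers, demand (in seller-price terms) shifts: qd = 547 − 4(p + 18).
New equilibrium: consumers pay £83, suppliers receive £65, q = 215. (Wedge: pb − ps = 18.)
Burden on consumers: £10; on suppliers: £8. (They sum to £18.)
The less price-elastic side of the market bears the larger share of a per-unit tax.

Consumers bear £10 per panel; suppliers bear £8 per panel.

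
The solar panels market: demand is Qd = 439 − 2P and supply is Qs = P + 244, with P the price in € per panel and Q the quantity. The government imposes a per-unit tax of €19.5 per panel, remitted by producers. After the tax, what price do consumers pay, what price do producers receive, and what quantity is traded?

Without the tax, 439 − 2P = P + 244 gives 3P = 195, so P* = €65 and Q* = 309.
With the tax collected from producers, supply shifts: Qs = (P − 19.5) + 244.
Solving gives Q = 296 with consumers paying €71.5 and producers receiving €52 (the €19.5 wedge).
The less price-elastic side of the market bears the larger share of a per-unit tax.

Consumers pay €71.5; producers receive €52; quantity = 296.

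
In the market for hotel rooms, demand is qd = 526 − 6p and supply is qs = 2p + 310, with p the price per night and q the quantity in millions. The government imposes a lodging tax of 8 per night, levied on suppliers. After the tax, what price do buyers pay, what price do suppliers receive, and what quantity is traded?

Before the tax: set 526 − 6p = 2p + 310 → p* = 27, q* = 364.
With the tax collected from suppliers, supply shifts: qs = 2(p − 8) + 310.
New equilibrium: buyers pay 29, suppliers receive 21, q = 352. (Wedge: pb − ps = 8.)
The less price-elastic side of the market bears the larger share of a per-unit tax.

Buyers pay 29; suppliers receive 21; quantity = 352.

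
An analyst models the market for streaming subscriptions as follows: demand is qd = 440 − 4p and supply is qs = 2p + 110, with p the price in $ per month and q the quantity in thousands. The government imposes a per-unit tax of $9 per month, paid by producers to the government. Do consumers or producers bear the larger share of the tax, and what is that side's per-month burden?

Without the tax, 440 − 4p = 2p + 110 gives 6p = 330, so p* = $55 and q* = 220.
With the tax collected from producers, supply shifts: qs = 2(p − 9) + 110.
New equilibrium: consumers pay $58, producers receive $49, q = 208. (Wedge: pb − ps = 9.)
Per-month burden: consumers $3, producers $6.
Producers take the larger share because supply is less price-elastic here (demand slope 4 vs supply slope 2).
The less price-elastic side of the market bears the larger share of a per-unit tax.

Producers bear the larger share: $6 per month.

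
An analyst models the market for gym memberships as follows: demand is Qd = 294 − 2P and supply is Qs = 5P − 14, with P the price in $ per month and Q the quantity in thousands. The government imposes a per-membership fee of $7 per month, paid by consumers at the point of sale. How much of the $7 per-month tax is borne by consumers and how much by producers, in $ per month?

Before the tax: set 294 − 2P = 5P − 14 → P* = $44, Q* = 206.
With the tax collected from consumers, demand (in seller-price terms) shifts: Qd = 294 − 2(P + 7).
Solving gives Q = 196 with consumers paying $49 and producers receiving $42 (the $7 wedge).
Burden on consumers: $5; on producers: $2. (They sum to $7.)
The less price-elastic side of the market bears the larger share of a per-unit tax.

Consumers bear $5 per month; producers bear $2 per month.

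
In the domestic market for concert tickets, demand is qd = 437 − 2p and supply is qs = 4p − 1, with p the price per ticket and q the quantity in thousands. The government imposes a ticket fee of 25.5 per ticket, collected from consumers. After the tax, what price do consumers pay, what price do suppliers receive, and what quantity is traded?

Consumers pay 90; suppliers receive 64.5; quantity = 257.

Without the tax, 437 − 2p = 4p − 1 gives 6p = 438, so p* = 73 and q* = 291.
With the tax collected from consumers, demand (in seller-price terms) shifts: qd = 437 − 2(p + 25.5).
Solving gives q = 257 with consumers paying 90 and suppliers receiving 64.5 (the 25.5 wedge).
The less price-elastic side of the market bears the larger share of a per-unit tax.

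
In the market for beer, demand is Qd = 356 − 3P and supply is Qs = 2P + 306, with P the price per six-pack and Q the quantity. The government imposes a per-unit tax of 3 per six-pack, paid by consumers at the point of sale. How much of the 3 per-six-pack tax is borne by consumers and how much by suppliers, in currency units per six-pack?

Without the tax, 356 − 3P = 2P + 306 gives 5P = 50, so P* = 10 and Q* = 326.
With the tax collected from consumers, demand (in seller-price terms) shifts: Qd = 356 − 3(P + 3).
Solving gives Q = 322.4 with consumers paying 11.2 and suppliers receiving 8.2 (the 3 wedge).
Burden on consumers: 1.2; on suppliers: 1.8. (They sum to 3.)

Consumers bear 1.2 per six-pack; suppliers bear 1.8 per six-pack.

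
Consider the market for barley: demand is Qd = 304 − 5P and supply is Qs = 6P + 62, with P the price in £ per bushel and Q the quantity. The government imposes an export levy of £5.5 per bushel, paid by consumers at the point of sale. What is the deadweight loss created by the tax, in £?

Deadweight loss = £41.25.

Before the tax: set 304 − 5P = 6P + 62 → P* = £22, Q* = 194.
With the tax collected from consumers, demand (in seller-price terms) shifts: Qd = 304 − 5(P + 5.5).
New equilibrium: consumers pay £25, producers receive £19.5, Q = 179. (Wedge: Pb − Ps = 5.5.)
Quantity falls by |ΔQ| = |194 − 179| = 15.
DWL = ½ · t · |ΔQ| = ½ · 5.5 · 15 = £41.25.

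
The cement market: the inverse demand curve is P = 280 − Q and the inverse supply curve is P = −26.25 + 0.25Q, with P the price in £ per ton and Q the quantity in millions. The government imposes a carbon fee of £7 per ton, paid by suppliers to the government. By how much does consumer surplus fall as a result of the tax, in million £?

Consumer surplus falls by £1356.32 million.

Rewrite in direct form: Qd = 280 − P and Qs = 4P + 105.
Before the tax: set 280 − P = 4P + 105 → P* = £35, Q* = 245.
With the tax collected from suppliers, supply shifts: Qs = 4(P − 7) + 105.
New equilibrium: consumers pay £40.6, suppliers receive £33.6, Q = 239.4. (Wedge: Pb − Ps = 7.)
ΔCS is the trapezoid between Q = 239.4 and Q = 245 of height £5.6: ½ · (245 + 239.4) · 5.6 = £1356.32.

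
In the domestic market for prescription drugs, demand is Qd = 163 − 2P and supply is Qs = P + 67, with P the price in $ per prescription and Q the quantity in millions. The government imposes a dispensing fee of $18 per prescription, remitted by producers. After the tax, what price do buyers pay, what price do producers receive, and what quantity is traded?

Buyers pay $38; producers receive $20; quantity = 87.

Before the tax: set 163 − 2P = P + 67 → P* = $32, Q* = 99.
With the tax collected from producers, supply shifts: Qs = (P − 18) + 67.
Solving gives Q = 87 with buyers paying $38 and producers receiving $20 (the $18 wedge).
The less price-elastic side of the market bears the larger share of a per-unit tax.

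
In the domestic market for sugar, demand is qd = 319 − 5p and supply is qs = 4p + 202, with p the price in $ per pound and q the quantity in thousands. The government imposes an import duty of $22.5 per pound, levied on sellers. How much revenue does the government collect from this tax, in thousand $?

Tax revenue = $4590 thousand.

Without the tax, 319 − 5p = 4p + 202 gives 9p = 117, so p* = $13 and q* = 254.
With the tax collected from sellers, supply shifts: qs = 4(p − 22.5) + 202.
Solving gives q = 204 with consumers paying $23 and sellers receiving $0.5 (the $22.5 wedge).
Revenue = t · Q = 22.5 · 204 = $4590.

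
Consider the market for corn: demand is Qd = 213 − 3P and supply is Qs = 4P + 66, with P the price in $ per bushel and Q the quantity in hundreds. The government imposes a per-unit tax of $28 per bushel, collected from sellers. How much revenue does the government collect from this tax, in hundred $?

Tax revenue = $2856 hundred.

Without the tax, 213 − 3P = 4P + 66 gives 7P = 147, so P* = $21 and Q* = 150.
With the tax collected from sellers, supply shifts: Qs = 4(P − 28) + 66.
Solving gives Q = 102 with buyers paying $37 and sellers receiving $9 (the $28 wedge).
Revenue = t · Q = 28 · 102 = $2856.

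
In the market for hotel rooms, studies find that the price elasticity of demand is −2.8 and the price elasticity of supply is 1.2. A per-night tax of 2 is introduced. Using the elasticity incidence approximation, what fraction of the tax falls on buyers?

Incidence ratio: buyers' share ≈ εs / (εs + |εd|) = 1.2 / (1.2 + 2.8) = 0.3.
Supply is the less elastic side, so buyers bear the smaller share.

Buyers' share ≈ 0.3.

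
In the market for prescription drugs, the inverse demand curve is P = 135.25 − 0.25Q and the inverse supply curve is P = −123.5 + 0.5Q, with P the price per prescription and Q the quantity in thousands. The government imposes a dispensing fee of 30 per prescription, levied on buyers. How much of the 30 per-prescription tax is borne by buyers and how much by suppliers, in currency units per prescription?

Buyers bear 10 per prescription; suppliers bear 20 per prescription.

Rewrite in direct form: Qd = 541 − 4P and Qs = 2P + 247.
Without the tax, 541 − 4P = 2P + 247 gives 6P = 294, so P* = 49 and Q* = 345.
With the tax collected from buyers, demand (in seller-price terms) shifts: Qd = 541 − 4(P + 30).
Solving gives Q = 305 with buyers paying 59 and suppliers receiving 29 (the 30 wedge).
Burden on buyers: 10; on suppliers: 20. (They sum to 30.)
The less price-elastic side of the market bears the larger share of a per-unit tax.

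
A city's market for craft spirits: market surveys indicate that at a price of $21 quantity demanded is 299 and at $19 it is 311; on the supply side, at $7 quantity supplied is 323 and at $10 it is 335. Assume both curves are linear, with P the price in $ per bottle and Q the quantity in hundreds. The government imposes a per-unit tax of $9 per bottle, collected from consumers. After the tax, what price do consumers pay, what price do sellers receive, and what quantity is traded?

Consumers pay $16.6; sellers receive $7.6; quantity = 325.4.

Demand slope: (311 − 299)/(19 − 21) = -6, so Qd = 425 − 6P.
Supply slope: (335 − 323)/(10 − 7) = 4, so Qs = 4P + 295.
Without the tax, 425 − 6P = 4P + 295 gives 10P = 130, so P* = $13 and Q* = 347.
With the tax collected from consumers, demand (in seller-price terms) shifts: Qd = 425 − 6(P + 9).
Solving gives Q = 325.4 with consumers paying $16.6 and sellers receiving $7.6 (the $9 wedge).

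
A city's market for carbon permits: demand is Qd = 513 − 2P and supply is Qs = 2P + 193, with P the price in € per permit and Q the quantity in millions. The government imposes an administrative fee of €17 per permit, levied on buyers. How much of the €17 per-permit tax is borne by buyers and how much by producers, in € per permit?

Buyers bear €8.5 per permit; producers bear €8.5 per permit.

Before the tax: set 513 − 2P = 2P + 193 → P* = €80, Q* = 353.
With the tax collected from buyers, demand (in seller-price terms) shifts: Qd = 513 − 2(P + 17).
Solving gives Q = 336 with buyers paying €88.5 and producers receiving €71.5 (the €17 wedge).
Burden on buyers: €8.5; on producers: €8.5. (They sum to €17.)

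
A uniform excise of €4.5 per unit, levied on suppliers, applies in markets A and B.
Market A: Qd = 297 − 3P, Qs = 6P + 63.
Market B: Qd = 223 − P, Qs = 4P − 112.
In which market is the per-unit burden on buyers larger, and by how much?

Market A: pre-tax P* = €26, Q* = 219; post-tax Q = 210; per-unit burden on buyers = €3.
Market B: pre-tax P* = €67, Q* = 156; post-tax Q = 152.4; per-unit burden on buyers = €3.6.
Difference: €3 vs €3.6 → market B is larger by €0.6.

Market B, by €0.6.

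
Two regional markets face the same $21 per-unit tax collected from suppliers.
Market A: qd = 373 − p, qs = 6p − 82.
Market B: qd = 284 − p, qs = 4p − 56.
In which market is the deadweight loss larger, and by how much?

Market A, by $12.6.

Market A: pre-tax p* = $65, q* = 308; post-tax q = 290; deadweight loss = $189.
Market B: pre-tax p* = $68, q* = 216; post-tax q = 199.2; deadweight loss = $176.4.
Difference: $189 vs $176.4 → market A is larger by $12.6.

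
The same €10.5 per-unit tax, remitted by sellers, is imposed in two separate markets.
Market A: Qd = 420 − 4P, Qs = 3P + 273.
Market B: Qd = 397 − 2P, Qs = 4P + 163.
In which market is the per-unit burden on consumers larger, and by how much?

Market A: pre-tax P* = €21, Q* = 336; post-tax Q = 318; per-unit burden on consumers = €4.5.
Market B: pre-tax P* = €39, Q* = 319; post-tax Q = 305; per-unit burden on consumers = €7.
Difference: €4.5 vs €7 → market B is larger by €2.5.

Market B, by €2.5.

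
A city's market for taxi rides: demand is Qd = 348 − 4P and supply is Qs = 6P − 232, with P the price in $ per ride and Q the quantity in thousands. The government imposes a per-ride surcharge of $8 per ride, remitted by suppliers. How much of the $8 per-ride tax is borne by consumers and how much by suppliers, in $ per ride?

Consumers bear $4.8 per ride; suppliers bear $3.2 per ride.

Without the tax, 348 − 4P = 6P − 232 gives 10P = 580, so P* = $58 and Q* = 116.
With the tax collected from suppliers, supply shifts: Qs = 6(P − 8) − 232.
Solving gives Q = 96.8 with consumers paying $62.8 and suppliers receiving $54.8 (the $8 wedge).
Burden on consumers: $4.8; on suppliers: $3.2. (They sum to $8.)
The less price-elastic side of the market bears the larger share of a per-unit tax.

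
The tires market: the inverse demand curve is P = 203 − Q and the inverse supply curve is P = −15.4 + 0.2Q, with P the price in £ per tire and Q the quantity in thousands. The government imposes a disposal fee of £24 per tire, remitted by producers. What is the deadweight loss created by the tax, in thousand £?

Deadweight loss = £240 thousand.

Inverting to Q(P) form: Qd = 203 − P; Qs = 5P + 77.
Without the tax, 203 − P = 5P + 77 gives 6P = 126, so P* = £21 and Q* = 182.
With the tax collected from producers, supply shifts: Qs = 5(P − 24) + 77.
New equilibrium: consumers pay £41, producers receive £17, Q = 162. (Wedge: Pb − Ps = 24.)
Quantity falls by |ΔQ| = |182 − 162| = 20.
DWL = ½ · t · |ΔQ| = ½ · 24 · 20 = £240.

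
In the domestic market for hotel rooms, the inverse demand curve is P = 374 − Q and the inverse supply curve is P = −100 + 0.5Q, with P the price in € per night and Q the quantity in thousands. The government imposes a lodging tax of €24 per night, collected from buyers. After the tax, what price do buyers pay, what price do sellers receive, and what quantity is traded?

Buyers pay €74; sellers receive €50; quantity = 300.

Rewrite in direct form: Qd = 374 − P and Qs = 2P + 200.
Without the tax, 374 − P = 2P + 200 gives 3P = 174, so P* = €58 and Q* = 316.
With the tax collected from buyers, demand (in seller-price terms) shifts: Qd = 374 − (P + 24).
Solving gives Q = 300 with buyers paying €74 and sellers receiving €50 (the €24 wedge).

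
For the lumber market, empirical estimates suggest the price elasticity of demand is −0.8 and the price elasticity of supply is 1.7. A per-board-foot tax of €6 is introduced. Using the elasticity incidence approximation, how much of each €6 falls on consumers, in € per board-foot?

Consumers bear ≈ €4.08 per board-foot.

Incidence ratio: consumers' share ≈ εs / (εs + |εd|) = 1.7 / (1.7 + 0.8) = 0.68.
So consumers bear ≈ 0.68 × €6 = €4.08; suppliers bear €1.92.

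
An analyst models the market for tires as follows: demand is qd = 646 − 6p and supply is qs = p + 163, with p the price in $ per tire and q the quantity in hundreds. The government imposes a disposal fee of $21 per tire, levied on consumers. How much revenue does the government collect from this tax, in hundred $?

Tax revenue = $4494 hundred.

Before the tax: set 646 − 6p = p + 163 → p* = $69, q* = 232.
With the tax collected from consumers, demand (in seller-price terms) shifts: qd = 646 − 6(p + 21).
Solving gives q = 214 with consumers paying $72 and suppliers receiving $51 (the $21 wedge).
Revenue = t · Q = 21 · 214 = $4494.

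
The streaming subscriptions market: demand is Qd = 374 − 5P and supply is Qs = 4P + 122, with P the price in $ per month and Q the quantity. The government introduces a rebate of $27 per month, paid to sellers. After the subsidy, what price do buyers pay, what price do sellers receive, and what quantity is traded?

Buyers pay $16; sellers receive $43; quantity = 294.

Before the subsidy: set 374 − 5P = 4P + 122 → P* = $28, Q* = 234.
With a per-unit subsidy paid to sellers, each receives P + 27 per unit sold, so supply becomes Qs = 4(P + 27) + 122.
New equilibrium: buyers pay $16, sellers receive $43, Q = 294. (Wedge: Pb − Ps = −27.)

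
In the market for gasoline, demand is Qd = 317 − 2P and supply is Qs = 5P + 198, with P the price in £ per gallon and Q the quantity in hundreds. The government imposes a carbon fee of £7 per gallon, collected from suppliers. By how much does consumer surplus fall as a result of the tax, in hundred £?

Consumer surplus falls by £1390 hundred.

Without the tax, 317 − 2P = 5P + 198 gives 7P = 119, so P* = £17 and Q* = 283.
With the tax collected from suppliers, supply shifts: Qs = 5(P − 7) + 198.
New equilibrium: consumers pay £22, suppliers receive £15, Q = 273. (Wedge: Pb − Ps = 7.)
ΔCS is the trapezoid between Q = 273 and Q = 283 of height £5: ½ · (283 + 273) · 5 = £1390.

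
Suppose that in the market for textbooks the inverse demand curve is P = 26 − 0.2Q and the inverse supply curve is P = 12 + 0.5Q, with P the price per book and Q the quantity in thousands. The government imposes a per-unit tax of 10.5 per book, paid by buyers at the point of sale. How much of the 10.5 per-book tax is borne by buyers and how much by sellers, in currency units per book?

Rewrite in direct form: Qd = 130 − 5P and Qs = 2P − 24.
Without the tax, 130 − 5P = 2P − 24 gives 7P = 154, so P* = 22 and Q* = 20.
With the tax collected from buyers, demand (in seller-price terms) shifts: Qd = 130 − 5(P + 10.5).
Solving gives Q = 5 with buyers paying 25 and sellers receiving 14.5 (the 10.5 wedge).
Burden on buyers: 3; on sellers: 7.5. (They sum to 10.5.)

Buyers bear 3 per book; sellers bear 7.5 per book.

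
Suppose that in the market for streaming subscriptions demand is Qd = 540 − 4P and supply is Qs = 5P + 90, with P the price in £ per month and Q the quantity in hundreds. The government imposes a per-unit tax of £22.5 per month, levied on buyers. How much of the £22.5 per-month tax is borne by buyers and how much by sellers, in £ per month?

Before the tax: set 540 − 4P = 5P + 90 → P* = £50, Q* = 340.
With the tax collected from buyers, demand (in seller-price terms) shifts: Qd = 540 − 4(P + 22.5).
New equilibrium: buyers pay £62.5, sellers receive £40, Q = 290. (Wedge: Pb − Ps = 22.5.)
Burden on buyers: £12.5; on sellers: £10. (They sum to £22.5.)
The less price-elastic side of the market bears the larger share of a per-unit tax.

Buyers bear £12.5 per month; sellers bear £10 per month.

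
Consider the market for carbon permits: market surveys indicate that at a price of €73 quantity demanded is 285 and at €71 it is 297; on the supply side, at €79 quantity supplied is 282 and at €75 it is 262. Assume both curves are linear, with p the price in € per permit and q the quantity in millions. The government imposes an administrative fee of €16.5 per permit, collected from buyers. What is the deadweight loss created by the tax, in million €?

Demand slope: (297 − 285)/(71 − 73) = -6, so qd = 723 − 6p.
Supply slope: (262 − 282)/(75 − 79) = 5, so qs = 5p − 113.
Without the tax, 723 − 6p = 5p − 113 gives 11p = 836, so p* = €76 and q* = 267.
With the tax collected from buyers, demand (in seller-price terms) shifts: qd = 723 − 6(p + 16.5).
New equilibrium: buyers pay €83.5, producers receive €67, q = 222. (Wedge: pb − ps = 16.5.)
Quantity falls by |ΔQ| = |267 − 222| = 45.
DWL = ½ · t · |ΔQ| = ½ · 16.5 · 45 = €371.25.

Deadweight loss = €371.25 million.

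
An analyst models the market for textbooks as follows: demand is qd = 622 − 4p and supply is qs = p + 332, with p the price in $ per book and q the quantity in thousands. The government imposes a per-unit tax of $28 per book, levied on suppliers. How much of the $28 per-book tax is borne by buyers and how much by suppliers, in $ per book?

Buyers bear $5.6 per book; suppliers bear $22.4 per book.

Without the tax, 622 − 4p = p + 332 gives 5p = 290, so p* = $58 and q* = 390.
With the tax collected from suppliers, supply shifts: qs = (p − 28) + 332.
New equilibrium: buyers pay $63.6, suppliers receive $35.6, q = 367.6. (Wedge: pb − ps = 28.)
Burden on buyers: $5.6; on suppliers: $22.4. (They sum to $28.)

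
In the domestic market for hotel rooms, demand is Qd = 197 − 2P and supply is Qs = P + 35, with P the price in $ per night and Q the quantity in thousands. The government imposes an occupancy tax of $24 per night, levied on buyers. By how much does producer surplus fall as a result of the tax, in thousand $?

Without the tax, 197 − 2P = P + 35 gives 3P = 162, so P* = $54 and Q* = 89.
With the tax collected from buyers, demand (in seller-price terms) shifts: Qd = 197 − 2(P + 24).
New equilibrium: buyers pay $62, producers receive $38, Q = 73. (Wedge: Pb − Ps = 24.)
ΔPS is the trapezoid between Q = 73 and Q = 89 of height $16: ½ · (89 + 73) · 16 = $1296.

Producer surplus falls by $1296 thousand.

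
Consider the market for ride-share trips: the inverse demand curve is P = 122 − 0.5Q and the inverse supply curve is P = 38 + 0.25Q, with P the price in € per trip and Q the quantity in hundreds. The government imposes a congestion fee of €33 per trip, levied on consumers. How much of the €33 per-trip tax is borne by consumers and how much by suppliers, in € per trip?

Inverting to Q(P) form: Qd = 244 − 2P; Qs = 4P − 152.
Before the tax: set 244 − 2P = 4P − 152 → P* = €66, Q* = 112.
With the tax collected from consumers, demand (in seller-price terms) shifts: Qd = 244 − 2(P + 33).
Solving gives Q = 68 with consumers paying €88 and suppliers receiving €55 (the €33 wedge).
Burden on consumers: €22; on suppliers: €11. (They sum to €33.)
The less price-elastic side of the market bears the larger share of a per-unit tax.

Consumers bear €22 per trip; suppliers bear €11 per trip.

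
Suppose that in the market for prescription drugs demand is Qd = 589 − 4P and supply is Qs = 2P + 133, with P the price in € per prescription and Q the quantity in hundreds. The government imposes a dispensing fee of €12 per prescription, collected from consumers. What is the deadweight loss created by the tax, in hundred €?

Before the tax: set 589 − 4P = 2P + 133 → P* = €76, Q* = 285.
With the tax collected from consumers, demand (in seller-price terms) shifts: Qd = 589 − 4(P + 12).
Solving gives Q = 269 with consumers paying €80 and suppliers receiving €68 (the €12 wedge).
Quantity falls by |ΔQ| = |285 − 269| = 16.
DWL = ½ · t · |ΔQ| = ½ · 12 · 16 = €96.

Deadweight loss = €96 hundred.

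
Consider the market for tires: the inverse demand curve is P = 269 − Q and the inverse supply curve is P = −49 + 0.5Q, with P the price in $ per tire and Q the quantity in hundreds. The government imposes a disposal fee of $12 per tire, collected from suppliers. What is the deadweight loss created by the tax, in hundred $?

Inverting to Q(P) form: Qd = 269 − P; Qs = 2P + 98.
Without the tax, 269 − P = 2P + 98 gives 3P = 171, so P* = $57 and Q* = 212.
With the tax collected from suppliers, supply shifts: Qs = 2(P − 12) + 98.
Solving gives Q = 204 with consumers paying $65 and suppliers receiving $53 (the $12 wedge).
Quantity falls by |ΔQ| = |212 − 204| = 8.
DWL = ½ · t · |ΔQ| = ½ · 12 · 8 = $48.

Deadweight loss = $48 hundred.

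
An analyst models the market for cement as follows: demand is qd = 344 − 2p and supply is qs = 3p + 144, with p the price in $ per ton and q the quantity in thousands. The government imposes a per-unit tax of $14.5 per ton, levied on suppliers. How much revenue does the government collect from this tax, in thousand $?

Without the tax, 344 − 2p = 3p + 144 gives 5p = 200, so p* = $40 and q* = 264.
With the tax collected from suppliers, supply shifts: qs = 3(p − 14.5) + 144.
Solving gives q = 246.6 with consumers paying $48.7 and suppliers receiving $34.2 (the $14.5 wedge).
Revenue = t · Q = 14.5 · 246.6 = $3575.7.

Tax revenue = $3575.7 thousand.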